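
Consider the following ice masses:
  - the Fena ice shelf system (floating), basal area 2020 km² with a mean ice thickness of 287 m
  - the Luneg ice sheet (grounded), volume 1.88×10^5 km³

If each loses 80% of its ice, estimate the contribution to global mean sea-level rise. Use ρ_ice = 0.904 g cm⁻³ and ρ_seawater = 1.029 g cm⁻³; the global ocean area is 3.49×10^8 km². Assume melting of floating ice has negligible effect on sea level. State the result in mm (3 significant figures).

The Fena ice shelf system is floating and already displaces its own weight of water, so its melt adds essentially nothing to sea level.
Luneg: 0.8 × 1.88×10^5 km³ × (904/1029) = 1.321×10^5 km³ of water.
Total added water ≈ 1.321×10^14 m³ over 3.49×10^14 m² → Δh = 0.379 m = 379 mm.

≈ 379 mm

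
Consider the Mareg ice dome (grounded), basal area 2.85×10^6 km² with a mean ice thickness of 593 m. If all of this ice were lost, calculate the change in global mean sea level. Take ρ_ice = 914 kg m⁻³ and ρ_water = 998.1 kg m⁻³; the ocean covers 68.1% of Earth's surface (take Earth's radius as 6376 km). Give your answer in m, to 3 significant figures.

≈ 4.45 m

Mareg: ice volume = 2.85×10^6 km² × 593 m = 1.690×10^6 km³; 1.690×10^6 × (914/998.1) = 1.548×10^6 km³ of water.
Spread over 3.48×10^14 m² of ocean, Δh = 1.548×10^15 / 3.48×10^14 = 4.45 m.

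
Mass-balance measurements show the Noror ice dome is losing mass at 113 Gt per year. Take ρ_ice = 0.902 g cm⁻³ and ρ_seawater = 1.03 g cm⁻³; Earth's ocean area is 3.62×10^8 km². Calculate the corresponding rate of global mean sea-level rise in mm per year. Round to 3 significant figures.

ρ_w = 1.03 g cm⁻³ = 1030 kg m⁻³. Annual water volume added = 113 Gt / ρ_w = 1.130×10^14 kg / 1030 kg m⁻³ = 1.097×10^11 m³.
Δh per year = 1.097×10^11 / 3.62×10^14 = 3.03×10^-4 m = 0.303 mm.

≈ 0.303 mm/yr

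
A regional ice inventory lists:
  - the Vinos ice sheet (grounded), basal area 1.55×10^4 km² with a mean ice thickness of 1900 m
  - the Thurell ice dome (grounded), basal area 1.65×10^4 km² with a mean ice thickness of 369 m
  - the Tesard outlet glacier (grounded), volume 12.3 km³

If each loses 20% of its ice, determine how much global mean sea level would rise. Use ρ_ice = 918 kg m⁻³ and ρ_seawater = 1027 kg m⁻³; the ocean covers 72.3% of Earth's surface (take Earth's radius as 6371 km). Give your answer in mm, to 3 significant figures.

Vinos: ice volume = 1.55×10^4 km² × 1900 m = 2.945×10^4 km³; 0.2 × 2.945×10^4 × (918/1027) = 5265 km³ of water.
Thurell: ice volume = 1.65×10^4 km² × 369 m = 6088 km³; 0.2 × 6088 × (918/1027) = 1088 km³ of water.
Tesard: 0.2 × 12.3 km³ × (918/1027) = 2.199 km³ of water.
Total added water ≈ 6.356×10^12 m³ over 3.69×10^14 m² → Δh = 0.0172 m = 17.2 mm.

≈ 17.2 mm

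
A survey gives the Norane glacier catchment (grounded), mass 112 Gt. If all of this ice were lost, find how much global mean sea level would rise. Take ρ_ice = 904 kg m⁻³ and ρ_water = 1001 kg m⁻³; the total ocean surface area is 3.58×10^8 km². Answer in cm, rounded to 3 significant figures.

≈ 0.0313 cm

Norane: 112 Gt = 1.120×10^14 kg; dividing by ρ_w = 1001 kg m⁻³ gives 1.119×10^11 m³ of water.
Spread over 3.58×10^14 m² of ocean, Δh = 1.119×10^11 / 3.58×10^14 = 3.13×10^-4 m = 0.0313 cm.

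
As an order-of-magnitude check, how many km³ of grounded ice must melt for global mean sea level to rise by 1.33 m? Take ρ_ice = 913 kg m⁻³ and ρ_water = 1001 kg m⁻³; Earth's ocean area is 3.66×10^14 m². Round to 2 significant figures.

Required water volume = Δh × A = 1.33 m × 3.66×10^14 m² = 4.868×10^14 m³ = 4.868×10^5 km³.
Ice volume = water volume × ρ_w/ρ_ice = 4.868×10^5 × 1001/913 = 5.3×10^5 km³.

≈ 5.3×10^5 km³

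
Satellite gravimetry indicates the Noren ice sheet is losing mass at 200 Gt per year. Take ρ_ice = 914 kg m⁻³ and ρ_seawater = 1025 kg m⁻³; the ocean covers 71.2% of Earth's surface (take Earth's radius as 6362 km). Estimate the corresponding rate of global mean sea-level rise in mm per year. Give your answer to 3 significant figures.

≈ 0.539 mm/yr

ρ_w = 1025 kg m⁻³. Annual water volume added = 200 Gt / ρ_w = 2.000×10^14 kg / 1025 kg m⁻³ = 1.951×10^11 m³.
Δh per year = 1.951×10^11 / 3.62×10^14 = 5.39×10^-4 m = 0.539 mm.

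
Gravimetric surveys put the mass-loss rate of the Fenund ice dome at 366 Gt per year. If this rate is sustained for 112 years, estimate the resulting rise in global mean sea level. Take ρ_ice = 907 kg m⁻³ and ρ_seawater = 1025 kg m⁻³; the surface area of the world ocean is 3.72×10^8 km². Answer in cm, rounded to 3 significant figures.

≈ 10.8 cm

Total mass lost = 366 Gt/yr × 112 yr = 4.099×10^4 Gt = 4.099×10^16 kg.
ρ_w = 1025 kg m⁻³, so water volume = 4.099×10^16 / 1025 = 3.999×10^13 m³.
Δh = 3.999×10^13 / 3.72×10^14 = 0.108 m = 10.8 cm.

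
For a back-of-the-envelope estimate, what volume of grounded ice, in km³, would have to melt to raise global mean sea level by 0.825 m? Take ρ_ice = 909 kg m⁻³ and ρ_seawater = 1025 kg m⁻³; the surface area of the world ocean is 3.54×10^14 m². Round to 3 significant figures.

Required water volume = Δh × A = 0.825 m × 3.54×10^14 m² = 2.920×10^14 m³ = 2.920×10^5 km³.
Ice volume = water volume × ρ_w/ρ_ice = 2.920×10^5 × 1025/909 = 3.29×10^5 km³.

≈ 3.29×10^5 km³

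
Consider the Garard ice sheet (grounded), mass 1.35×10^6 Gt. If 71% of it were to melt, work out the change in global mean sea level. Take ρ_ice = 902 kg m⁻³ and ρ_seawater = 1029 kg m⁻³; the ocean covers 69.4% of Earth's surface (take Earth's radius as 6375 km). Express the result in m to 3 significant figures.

Garard: 0.71 × 1.35×10^6 Gt = 9.585×10^17 kg; dividing by ρ_w = 1029 kg m⁻³ gives 9.315×10^14 m³ of water.
Spread over 3.54×10^14 m² of ocean, Δh = 9.315×10^14 / 3.54×10^14 = 2.63 m.

≈ 2.63 m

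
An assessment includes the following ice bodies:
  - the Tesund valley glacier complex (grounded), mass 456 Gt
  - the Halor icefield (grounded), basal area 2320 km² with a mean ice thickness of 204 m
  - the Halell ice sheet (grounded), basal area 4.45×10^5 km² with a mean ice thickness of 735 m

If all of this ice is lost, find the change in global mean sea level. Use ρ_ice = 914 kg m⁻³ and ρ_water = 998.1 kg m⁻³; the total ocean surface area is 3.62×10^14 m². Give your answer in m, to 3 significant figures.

Tesund: 456 Gt = 4.560×10^14 kg; dividing by ρ_w = 998.1 kg m⁻³ gives 4.569×10^11 m³ of water.
Halor: ice volume = 2320 km² × 204 m = 473.3 km³; 473.3 × (914/998.1) = 433.4 km³ of water.
Halell: ice volume = 4.45×10^5 km² × 735 m = 3.271×10^5 km³; 3.271×10^5 × (914/998.1) = 2.995×10^5 km³ of water.
Total added water ≈ 3.004×10^14 m³ over 3.62×10^14 m² → Δh = 0.830 m.

≈ 0.830 m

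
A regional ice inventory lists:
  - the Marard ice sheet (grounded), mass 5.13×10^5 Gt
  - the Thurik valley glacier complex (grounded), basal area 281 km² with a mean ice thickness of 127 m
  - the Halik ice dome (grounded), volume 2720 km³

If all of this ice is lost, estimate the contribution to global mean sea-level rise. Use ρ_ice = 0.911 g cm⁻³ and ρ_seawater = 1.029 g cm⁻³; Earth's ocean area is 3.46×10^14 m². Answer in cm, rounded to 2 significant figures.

Marard: 5.13×10^5 Gt = 5.130×10^17 kg; dividing by ρ_w = 1.029 g cm⁻³ = 1029 kg m⁻³ gives 4.985×10^14 m³ of water.
Thurik: ice volume = 281 km² × 127 m = 35.69 km³; 35.69 × (911/1029) = 31.59 km³ of water.
Halik: 2720 km³ × (911/1029) = 2408 km³ of water.
Total added water ≈ 5.010×10^14 m³ over 3.46×10^14 m² → Δh = 1.45 m = 140 cm.

≈ 140 cm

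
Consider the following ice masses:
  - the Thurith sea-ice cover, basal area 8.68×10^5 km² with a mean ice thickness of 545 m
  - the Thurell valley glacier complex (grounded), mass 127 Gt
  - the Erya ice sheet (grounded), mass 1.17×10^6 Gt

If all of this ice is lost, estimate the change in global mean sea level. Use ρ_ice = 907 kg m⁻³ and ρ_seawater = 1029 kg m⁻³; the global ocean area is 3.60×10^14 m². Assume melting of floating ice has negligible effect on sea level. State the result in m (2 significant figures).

The Thurith sea-ice cover is floating and already displaces its own weight of water, so its melt adds essentially nothing to sea level.
Thurell: 127 Gt = 1.270×10^14 kg; dividing by ρ_w = 1029 kg m⁻³ gives 1.234×10^11 m³ of water.
Erya: 1.17×10^6 Gt = 1.170×10^18 kg; dividing by ρ_w = 1029 kg m⁻³ gives 1.137×10^15 m³ of water.
Total added water ≈ 1.137×10^15 m³ over 3.60×10^14 m² → Δh = 3.16 m.

≈ 3.2 m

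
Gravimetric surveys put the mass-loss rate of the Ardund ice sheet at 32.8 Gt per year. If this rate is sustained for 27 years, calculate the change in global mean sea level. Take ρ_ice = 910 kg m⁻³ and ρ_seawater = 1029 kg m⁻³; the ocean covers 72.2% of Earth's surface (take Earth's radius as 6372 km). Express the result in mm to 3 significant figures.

Total mass lost = 32.8 Gt/yr × 27 yr = 885.6 Gt = 8.856×10^14 kg.
ρ_w = 1029 kg m⁻³, so water volume = 8.856×10^14 / 1029 = 8.606×10^11 m³.
Δh = 8.606×10^11 / 3.68×10^14 = 2.34×10^-3 m = 2.34 mm.

≈ 2.34 mm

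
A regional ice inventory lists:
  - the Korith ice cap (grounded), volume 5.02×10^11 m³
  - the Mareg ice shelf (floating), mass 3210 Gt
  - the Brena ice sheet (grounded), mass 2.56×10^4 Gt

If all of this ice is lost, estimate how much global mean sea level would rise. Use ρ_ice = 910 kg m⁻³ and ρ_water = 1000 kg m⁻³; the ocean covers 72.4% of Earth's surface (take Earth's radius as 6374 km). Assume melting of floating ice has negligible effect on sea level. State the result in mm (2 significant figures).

≈ 70 mm

Korith: 5.02×10^11 m³ × (910/1000) = 4.568×10^11 m³ of water.
The Mareg ice shelf is floating and already displaces its own weight of water, so its melt adds essentially nothing to sea level.
Brena: 2.56×10^4 Gt = 2.560×10^16 kg; dividing by ρ_w = 1000 kg m⁻³ gives 2.560×10^13 m³ of water.
Total added water ≈ 2.606×10^13 m³ over 3.70×10^14 m² → Δh = 0.0705 m = 70 mm.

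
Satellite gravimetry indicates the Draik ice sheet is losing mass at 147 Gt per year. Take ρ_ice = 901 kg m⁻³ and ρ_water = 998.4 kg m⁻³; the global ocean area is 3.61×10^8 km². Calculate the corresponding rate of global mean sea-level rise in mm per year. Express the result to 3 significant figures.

ρ_w = 998.4 kg m⁻³. Annual water volume added = 147 Gt / ρ_w = 1.470×10^14 kg / 998.4 kg m⁻³ = 1.472×10^11 m³.
Δh per year = 1.472×10^11 / 3.61×10^14 = 4.08×10^-4 m = 0.408 mm.

≈ 0.408 mm/yr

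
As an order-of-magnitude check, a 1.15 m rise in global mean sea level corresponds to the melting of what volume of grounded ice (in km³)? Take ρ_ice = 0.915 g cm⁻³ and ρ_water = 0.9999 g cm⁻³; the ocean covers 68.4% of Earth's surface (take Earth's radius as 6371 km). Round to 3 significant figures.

Required water volume = Δh × A = 1.15 m × 3.49×10^14 m² = 4.012×10^14 m³ = 4.012×10^5 km³.
Ice volume = water volume × ρ_w/ρ_ice = 4.012×10^5 × 999.9/915 = 4.38×10^5 km³.

≈ 4.38×10^5 km³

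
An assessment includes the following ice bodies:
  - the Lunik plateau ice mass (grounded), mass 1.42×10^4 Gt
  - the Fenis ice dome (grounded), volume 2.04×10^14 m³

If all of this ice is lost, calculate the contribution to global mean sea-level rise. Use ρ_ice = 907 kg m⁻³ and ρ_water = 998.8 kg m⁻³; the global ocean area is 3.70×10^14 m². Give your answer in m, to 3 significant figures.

Lunik: 1.42×10^4 Gt = 1.420×10^16 kg; dividing by ρ_w = 998.8 kg m⁻³ gives 1.422×10^13 m³ of water.
Fenis: 2.04×10^14 m³ × (907/998.8) = 1.853×10^14 m³ of water.
Total added water ≈ 1.995×10^14 m³ over 3.70×10^14 m² → Δh = 0.539 m.

≈ 0.539 m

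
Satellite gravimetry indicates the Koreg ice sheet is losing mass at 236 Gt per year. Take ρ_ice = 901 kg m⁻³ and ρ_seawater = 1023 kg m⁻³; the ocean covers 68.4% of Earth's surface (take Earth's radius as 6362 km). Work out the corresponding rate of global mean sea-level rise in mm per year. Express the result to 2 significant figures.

≈ 0.66 mm/yr

ρ_w = 1023 kg m⁻³. Annual water volume added = 236 Gt / ρ_w = 2.360×10^14 kg / 1023 kg m⁻³ = 2.307×10^11 m³.
Δh per year = 2.307×10^11 / 3.48×10^14 = 6.63×10^-4 m = 0.66 mm.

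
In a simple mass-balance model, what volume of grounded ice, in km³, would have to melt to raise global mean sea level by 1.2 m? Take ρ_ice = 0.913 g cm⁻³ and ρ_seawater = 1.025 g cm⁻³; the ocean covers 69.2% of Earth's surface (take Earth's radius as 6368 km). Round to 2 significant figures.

≈ 4.8×10^5 km³

Required water volume = Δh × A = 1.2 m × 3.53×10^14 m² = 4.232×10^14 m³ = 4.232×10^5 km³.
Ice volume = water volume × ρ_w/ρ_ice = 4.232×10^5 × 1025/913 = 4.8×10^5 km³.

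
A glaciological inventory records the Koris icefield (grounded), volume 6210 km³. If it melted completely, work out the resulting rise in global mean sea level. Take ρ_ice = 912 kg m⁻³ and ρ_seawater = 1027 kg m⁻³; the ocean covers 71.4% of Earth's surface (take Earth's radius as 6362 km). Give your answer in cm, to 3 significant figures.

Koris: 6210 km³ × (912/1027) = 5515 km³ of water.
Spread over 3.63×10^14 m² of ocean, Δh = 5.515×10^12 / 3.63×10^14 = 0.0152 m = 1.52 cm.

≈ 1.52 cm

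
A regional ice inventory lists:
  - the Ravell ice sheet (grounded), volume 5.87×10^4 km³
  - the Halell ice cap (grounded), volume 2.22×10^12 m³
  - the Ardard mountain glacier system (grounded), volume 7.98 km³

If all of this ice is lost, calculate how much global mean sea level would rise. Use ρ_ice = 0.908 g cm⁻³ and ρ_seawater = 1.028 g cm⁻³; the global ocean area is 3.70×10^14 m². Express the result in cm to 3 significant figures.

Ravell: 5.87×10^4 km³ × (908/1028) = 5.185×10^4 km³ of water.
Halell: 2.22×10^12 m³ × (908/1028) = 1.961×10^12 m³ of water.
Ardard: 7.98 km³ × (908/1028) = 7.048 km³ of water.
Total added water ≈ 5.382×10^13 m³ over 3.70×10^14 m² → Δh = 0.145 m = 14.5 cm.

≈ 14.5 cm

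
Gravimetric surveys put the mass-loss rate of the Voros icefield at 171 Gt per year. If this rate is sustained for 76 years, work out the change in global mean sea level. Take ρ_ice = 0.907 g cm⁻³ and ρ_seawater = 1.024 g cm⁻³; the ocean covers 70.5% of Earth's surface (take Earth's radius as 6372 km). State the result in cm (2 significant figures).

Total mass lost = 171 Gt/yr × 76 yr = 1.300×10^4 Gt = 1.300×10^16 kg.
ρ_w = 1.024 g cm⁻³ = 1024 kg m⁻³, so water volume = 1.300×10^16 / 1024 = 1.269×10^13 m³.
Δh = 1.269×10^13 / 3.60×10^14 = 0.0353 m = 3.5 cm.

≈ 3.5 cm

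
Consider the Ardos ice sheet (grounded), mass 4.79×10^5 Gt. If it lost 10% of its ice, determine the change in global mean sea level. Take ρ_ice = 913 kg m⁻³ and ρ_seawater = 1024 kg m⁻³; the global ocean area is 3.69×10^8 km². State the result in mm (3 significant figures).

Ardos: 0.1 × 4.79×10^5 Gt = 4.790×10^16 kg; dividing by ρ_w = 1024 kg m⁻³ gives 4.678×10^13 m³ of water.
Spread over 3.69×10^14 m² of ocean, Δh = 4.678×10^13 / 3.69×10^14 = 0.127 m = 127 mm.

≈ 127 mm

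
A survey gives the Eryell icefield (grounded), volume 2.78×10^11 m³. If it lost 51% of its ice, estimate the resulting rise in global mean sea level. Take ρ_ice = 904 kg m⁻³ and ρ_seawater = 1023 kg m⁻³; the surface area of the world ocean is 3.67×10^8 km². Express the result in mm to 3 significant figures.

Eryell: 0.51 × 2.78×10^11 m³ × (904/1023) = 1.253×10^11 m³ of water.
Spread over 3.67×10^14 m² of ocean, Δh = 1.253×10^11 / 3.67×10^14 = 3.41×10^-4 m = 0.341 mm.

≈ 0.341 mm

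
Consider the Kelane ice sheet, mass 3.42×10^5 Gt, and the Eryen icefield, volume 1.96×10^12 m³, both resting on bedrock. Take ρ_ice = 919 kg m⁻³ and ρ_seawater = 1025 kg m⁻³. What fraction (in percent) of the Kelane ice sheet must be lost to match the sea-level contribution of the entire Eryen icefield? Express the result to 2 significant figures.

≈ 0.53 %

Equal sea-level rise means equal mass of meltwater, i.e. equal mass of ice lost.
Ice mass of Eryen: 1.801×10^15 kg; ice mass of Kelane: 3.420×10^17 kg.
Fraction required = 1.801×10^15 / 3.420×10^17 = 5.27×10^-3 → 0.53 %.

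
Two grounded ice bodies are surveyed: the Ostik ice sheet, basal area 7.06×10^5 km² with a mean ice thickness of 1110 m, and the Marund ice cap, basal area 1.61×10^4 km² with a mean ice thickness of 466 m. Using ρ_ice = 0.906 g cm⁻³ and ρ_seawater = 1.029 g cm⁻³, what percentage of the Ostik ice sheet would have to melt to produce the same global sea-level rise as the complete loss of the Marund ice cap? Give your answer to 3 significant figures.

Equal sea-level rise means equal mass of meltwater, i.e. equal mass of ice lost.
Ice mass of Marund: 6.797×10^15 kg; ice mass of Ostik: 7.100×10^17 kg.
Fraction required = 6.797×10^15 / 7.100×10^17 = 9.57×10^-3 → 0.957 %.

≈ 0.957 %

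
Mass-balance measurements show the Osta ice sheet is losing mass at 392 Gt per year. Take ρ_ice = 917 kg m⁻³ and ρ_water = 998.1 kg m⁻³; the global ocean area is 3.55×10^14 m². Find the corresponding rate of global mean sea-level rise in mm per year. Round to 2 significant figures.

≈ 1.1 mm/yr

ρ_w = 998.1 kg m⁻³. Annual water volume added = 392 Gt / ρ_w = 3.920×10^14 kg / 998.1 kg m⁻³ = 3.927×10^11 m³.
Δh per year = 3.927×10^11 / 3.55×10^14 = 1.11×10^-3 m = 1.1 mm.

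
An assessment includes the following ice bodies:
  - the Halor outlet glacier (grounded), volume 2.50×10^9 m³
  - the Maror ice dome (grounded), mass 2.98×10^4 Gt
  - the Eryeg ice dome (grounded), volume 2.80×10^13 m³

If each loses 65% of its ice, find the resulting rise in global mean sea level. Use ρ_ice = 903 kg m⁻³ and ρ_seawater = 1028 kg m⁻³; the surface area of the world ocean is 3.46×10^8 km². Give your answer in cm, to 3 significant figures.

Halor: 0.65 × 2.50×10^9 m³ × (903/1028) = 1.427×10^9 m³ of water.
Maror: 0.65 × 2.98×10^4 Gt = 1.937×10^16 kg; dividing by ρ_w = 1028 kg m⁻³ gives 1.884×10^13 m³ of water.
Eryeg: 0.65 × 2.80×10^13 m³ × (903/1028) = 1.599×10^13 m³ of water.
Total added water ≈ 3.483×10^13 m³ over 3.46×10^14 m² → Δh = 0.101 m = 10.1 cm.

≈ 10.1 cm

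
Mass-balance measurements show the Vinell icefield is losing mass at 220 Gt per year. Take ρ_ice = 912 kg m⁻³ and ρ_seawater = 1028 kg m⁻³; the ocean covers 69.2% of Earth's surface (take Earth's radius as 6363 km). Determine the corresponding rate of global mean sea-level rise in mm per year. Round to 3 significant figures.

≈ 0.608 mm/yr

ρ_w = 1028 kg m⁻³. Annual water volume added = 220 Gt / ρ_w = 2.200×10^14 kg / 1028 kg m⁻³ = 2.140×10^11 m³.
Δh per year = 2.140×10^11 / 3.52×10^14 = 6.08×10^-4 m = 0.608 mm.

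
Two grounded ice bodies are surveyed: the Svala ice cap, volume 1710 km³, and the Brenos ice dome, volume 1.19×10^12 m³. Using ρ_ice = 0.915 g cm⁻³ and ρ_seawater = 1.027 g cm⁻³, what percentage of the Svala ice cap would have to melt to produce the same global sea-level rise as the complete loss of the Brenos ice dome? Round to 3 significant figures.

Equal sea-level rise means equal mass of meltwater, i.e. equal mass of ice lost.
Ice mass of Brenos: 1.089×10^15 kg; ice mass of Svala: 1.565×10^15 kg.
Fraction required = 1.089×10^15 / 1.565×10^15 = 0.696 → 69.6 %.

≈ 69.6 %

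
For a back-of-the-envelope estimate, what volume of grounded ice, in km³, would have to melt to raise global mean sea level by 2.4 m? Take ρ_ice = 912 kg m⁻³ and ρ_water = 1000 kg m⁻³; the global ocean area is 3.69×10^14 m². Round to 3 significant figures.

≈ 9.71×10^5 km³

Required water volume = Δh × A = 2.4 m × 3.69×10^14 m² = 8.856×10^14 m³ = 8.856×10^5 km³.
Ice volume = water volume × ρ_w/ρ_ice = 8.856×10^5 × 1000/912 = 9.71×10^5 km³.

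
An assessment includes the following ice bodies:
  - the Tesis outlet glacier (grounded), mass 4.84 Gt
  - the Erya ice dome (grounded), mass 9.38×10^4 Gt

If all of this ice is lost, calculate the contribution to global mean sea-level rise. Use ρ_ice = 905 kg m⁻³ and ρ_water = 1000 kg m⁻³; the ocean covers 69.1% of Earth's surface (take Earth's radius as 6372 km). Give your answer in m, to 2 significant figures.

Tesis: 4.84 Gt = 4.840×10^12 kg; dividing by ρ_w = 1000 kg m⁻³ gives 4.840×10^9 m³ of water.
Erya: 9.38×10^4 Gt = 9.380×10^16 kg; dividing by ρ_w = 1000 kg m⁻³ gives 9.380×10^13 m³ of water.
Total added water ≈ 9.380×10^13 m³ over 3.53×10^14 m² → Δh = 0.266 m.

≈ 0.27 m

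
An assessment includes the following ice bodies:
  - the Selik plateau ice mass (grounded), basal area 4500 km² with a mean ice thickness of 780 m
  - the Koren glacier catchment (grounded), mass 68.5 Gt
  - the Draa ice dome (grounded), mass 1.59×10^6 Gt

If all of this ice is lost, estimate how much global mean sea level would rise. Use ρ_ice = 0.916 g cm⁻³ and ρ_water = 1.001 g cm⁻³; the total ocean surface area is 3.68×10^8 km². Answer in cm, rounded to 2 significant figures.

≈ 430 cm

Selik: ice volume = 4500 km² × 780 m = 3510 km³; 3510 × (916/1001) = 3212 km³ of water.
Koren: 68.5 Gt = 6.850×10^13 kg; dividing by ρ_w = 1.001 g cm⁻³ = 1001 kg m⁻³ gives 6.843×10^10 m³ of water.
Draa: 1.59×10^6 Gt = 1.590×10^18 kg; dividing by ρ_w = 1001 kg m⁻³ gives 1.588×10^15 m³ of water.
Total added water ≈ 1.592×10^15 m³ over 3.68×10^14 m² → Δh = 4.33 m = 430 cm.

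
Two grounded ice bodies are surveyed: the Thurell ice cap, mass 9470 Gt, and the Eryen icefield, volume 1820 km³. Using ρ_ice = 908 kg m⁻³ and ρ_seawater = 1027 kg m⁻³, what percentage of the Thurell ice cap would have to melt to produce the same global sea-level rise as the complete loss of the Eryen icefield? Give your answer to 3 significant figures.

≈ 17.5 %

Equal sea-level rise means equal mass of meltwater, i.e. equal mass of ice lost.
Ice mass of Eryen: 1.653×10^15 kg; ice mass of Thurell: 9.470×10^15 kg.
Fraction required = 1.653×10^15 / 9.470×10^15 = 0.175 → 17.5 %.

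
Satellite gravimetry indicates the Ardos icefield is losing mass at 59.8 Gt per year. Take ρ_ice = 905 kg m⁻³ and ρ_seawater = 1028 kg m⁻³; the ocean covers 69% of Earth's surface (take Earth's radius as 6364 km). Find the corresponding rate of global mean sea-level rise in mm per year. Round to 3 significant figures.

≈ 0.166 mm/yr

ρ_w = 1028 kg m⁻³. Annual water volume added = 59.8 Gt / ρ_w = 5.980×10^13 kg / 1028 kg m⁻³ = 5.817×10^10 m³.
Δh per year = 5.817×10^10 / 3.51×10^14 = 1.66×10^-4 m = 0.166 mm.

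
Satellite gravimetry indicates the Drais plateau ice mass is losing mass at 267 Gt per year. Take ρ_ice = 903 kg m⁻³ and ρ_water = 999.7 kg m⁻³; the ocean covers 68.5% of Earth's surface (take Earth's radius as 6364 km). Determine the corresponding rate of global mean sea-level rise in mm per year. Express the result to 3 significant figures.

≈ 0.766 mm/yr

ρ_w = 999.7 kg m⁻³. Annual water volume added = 267 Gt / ρ_w = 2.670×10^14 kg / 999.7 kg m⁻³ = 2.671×10^11 m³.
Δh per year = 2.671×10^11 / 3.49×10^14 = 7.66×10^-4 m = 0.766 mm.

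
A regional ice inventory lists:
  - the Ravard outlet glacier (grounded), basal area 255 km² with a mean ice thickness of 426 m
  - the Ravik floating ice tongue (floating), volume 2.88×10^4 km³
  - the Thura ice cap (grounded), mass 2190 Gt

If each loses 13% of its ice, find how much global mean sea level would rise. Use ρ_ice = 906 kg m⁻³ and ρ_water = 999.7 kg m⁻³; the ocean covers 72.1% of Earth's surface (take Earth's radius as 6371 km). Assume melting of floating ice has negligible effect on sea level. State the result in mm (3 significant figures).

≈ 0.809 mm

Ravard: ice volume = 255 km² × 426 m = 108.6 km³; 0.13 × 108.6 × (906/999.7) = 12.80 km³ of water.
The Ravik floating ice tongue is floating and already displaces its own weight of water, so its melt adds essentially nothing to sea level.
Thura: 0.13 × 2190 Gt = 2.847×10^14 kg; dividing by ρ_w = 999.7 kg m⁻³ gives 2.848×10^11 m³ of water.
Total added water ≈ 2.976×10^11 m³ over 3.68×10^14 m² → Δh = 8.09×10^-4 m = 0.809 mm.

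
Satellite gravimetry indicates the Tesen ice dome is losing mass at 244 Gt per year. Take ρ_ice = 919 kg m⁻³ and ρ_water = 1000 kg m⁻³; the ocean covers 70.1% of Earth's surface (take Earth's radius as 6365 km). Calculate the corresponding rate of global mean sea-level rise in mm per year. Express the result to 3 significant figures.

≈ 0.684 mm/yr

ρ_w = 1000 kg m⁻³. Annual water volume added = 244 Gt / ρ_w = 2.440×10^14 kg / 1000 kg m⁻³ = 2.440×10^11 m³.
Δh per year = 2.440×10^11 / 3.57×10^14 = 6.84×10^-4 m = 0.684 mm.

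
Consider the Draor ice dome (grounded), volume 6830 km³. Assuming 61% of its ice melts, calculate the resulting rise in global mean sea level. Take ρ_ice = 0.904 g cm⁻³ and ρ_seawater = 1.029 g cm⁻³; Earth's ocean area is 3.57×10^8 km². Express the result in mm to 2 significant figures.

≈ 10 mm

Draor: 0.61 × 6830 km³ × (904/1029) = 3660 km³ of water.
Spread over 3.57×10^14 m² of ocean, Δh = 3.660×10^12 / 3.57×10^14 = 0.0103 m = 10 mm.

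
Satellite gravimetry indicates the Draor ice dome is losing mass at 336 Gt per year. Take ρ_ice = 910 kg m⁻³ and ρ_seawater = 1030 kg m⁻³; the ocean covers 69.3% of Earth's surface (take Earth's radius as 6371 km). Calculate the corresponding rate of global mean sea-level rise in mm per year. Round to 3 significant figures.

ρ_w = 1030 kg m⁻³. Annual water volume added = 336 Gt / ρ_w = 3.360×10^14 kg / 1030 kg m⁻³ = 3.262×10^11 m³.
Δh per year = 3.262×10^11 / 3.53×10^14 = 9.23×10^-4 m = 0.923 mm.

≈ 0.923 mm/yr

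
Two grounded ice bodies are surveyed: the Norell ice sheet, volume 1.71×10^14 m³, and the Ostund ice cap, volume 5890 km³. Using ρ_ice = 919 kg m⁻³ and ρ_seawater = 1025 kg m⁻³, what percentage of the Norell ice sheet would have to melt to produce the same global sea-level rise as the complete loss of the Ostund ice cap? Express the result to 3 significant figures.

≈ 3.44 %

Equal sea-level rise means equal mass of meltwater, i.e. equal mass of ice lost.
Ice mass of Ostund: 5.413×10^15 kg; ice mass of Norell: 1.571×10^17 kg.
Fraction required = 5.413×10^15 / 1.571×10^17 = 0.0344 → 3.44 %.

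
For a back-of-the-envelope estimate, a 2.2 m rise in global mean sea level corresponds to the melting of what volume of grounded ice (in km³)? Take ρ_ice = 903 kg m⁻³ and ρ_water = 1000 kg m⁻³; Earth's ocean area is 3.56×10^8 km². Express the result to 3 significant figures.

Required water volume = Δh × A = 2.2 m × 3.56×10^14 m² = 7.832×10^14 m³ = 7.832×10^5 km³.
Ice volume = water volume × ρ_w/ρ_ice = 7.832×10^5 × 1000/903 = 8.67×10^5 km³.

≈ 8.67×10^5 km³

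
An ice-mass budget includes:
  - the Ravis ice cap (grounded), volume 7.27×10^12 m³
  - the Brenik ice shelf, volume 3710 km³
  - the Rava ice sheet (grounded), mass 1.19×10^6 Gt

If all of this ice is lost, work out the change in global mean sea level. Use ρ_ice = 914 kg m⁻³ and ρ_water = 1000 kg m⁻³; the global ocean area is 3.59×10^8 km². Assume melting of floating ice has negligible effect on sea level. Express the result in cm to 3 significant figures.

Ravis: 7.27×10^12 m³ × (914/1000) = 6.645×10^12 m³ of water.
The Brenik ice shelf is floating and already displaces its own weight of water, so its melt adds essentially nothing to sea level.
Rava: 1.19×10^6 Gt = 1.190×10^18 kg; dividing by ρ_w = 1000 kg m⁻³ gives 1.190×10^15 m³ of water.
Total added water ≈ 1.197×10^15 m³ over 3.59×10^14 m² → Δh = 3.33 m = 333 cm.

≈ 333 cm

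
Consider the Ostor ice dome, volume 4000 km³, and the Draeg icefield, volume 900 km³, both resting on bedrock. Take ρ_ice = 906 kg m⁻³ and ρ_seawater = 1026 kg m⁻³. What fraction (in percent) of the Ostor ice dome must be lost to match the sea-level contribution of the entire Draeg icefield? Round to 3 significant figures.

≈ 22.5 %

Equal sea-level rise means equal mass of meltwater, i.e. equal mass of ice lost.
Ice mass of Draeg: 8.154×10^14 kg; ice mass of Ostor: 3.624×10^15 kg.
Fraction required = 8.154×10^14 / 3.624×10^15 = 0.225 → 22.5 %.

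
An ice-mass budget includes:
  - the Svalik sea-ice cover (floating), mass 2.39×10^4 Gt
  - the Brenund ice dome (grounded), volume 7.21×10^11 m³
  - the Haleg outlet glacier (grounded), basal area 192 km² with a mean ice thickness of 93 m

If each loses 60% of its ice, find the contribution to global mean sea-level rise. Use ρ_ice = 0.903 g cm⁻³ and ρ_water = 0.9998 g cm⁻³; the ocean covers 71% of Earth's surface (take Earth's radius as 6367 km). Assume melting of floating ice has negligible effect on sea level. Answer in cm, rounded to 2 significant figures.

The Svalik sea-ice cover is floating and already displaces its own weight of water, so its melt adds essentially nothing to sea level.
Brenund: 0.6 × 7.21×10^11 m³ × (903/999.8) = 3.907×10^11 m³ of water.
Haleg: ice volume = 192 km² × 93 m = 17.86 km³; 0.6 × 17.86 × (903/999.8) = 9.676 km³ of water.
Total added water ≈ 4.004×10^11 m³ over 3.62×10^14 m² → Δh = 1.11×10^-3 m = 0.11 cm.

≈ 0.11 cm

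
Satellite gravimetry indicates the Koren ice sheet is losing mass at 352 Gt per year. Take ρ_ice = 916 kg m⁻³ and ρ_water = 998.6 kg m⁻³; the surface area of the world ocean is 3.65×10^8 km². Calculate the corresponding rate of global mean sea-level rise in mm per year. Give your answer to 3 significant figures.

≈ 0.966 mm/yr

ρ_w = 998.6 kg m⁻³. Annual water volume added = 352 Gt / ρ_w = 3.520×10^14 kg / 998.6 kg m⁻³ = 3.525×10^11 m³.
Δh per year = 3.525×10^11 / 3.65×10^14 = 9.66×10^-4 m = 0.966 mm.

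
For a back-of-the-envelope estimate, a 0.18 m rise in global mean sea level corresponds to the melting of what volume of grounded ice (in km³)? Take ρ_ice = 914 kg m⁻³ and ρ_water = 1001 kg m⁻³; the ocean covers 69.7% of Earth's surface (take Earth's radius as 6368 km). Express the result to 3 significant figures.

Required water volume = Δh × A = 0.18 m × 3.55×10^14 m² = 6.393×10^13 m³ = 6.393×10^4 km³.
Ice volume = water volume × ρ_w/ρ_ice = 6.393×10^4 × 1001/914 = 7.00×10^4 km³.

≈ 7.00×10^4 km³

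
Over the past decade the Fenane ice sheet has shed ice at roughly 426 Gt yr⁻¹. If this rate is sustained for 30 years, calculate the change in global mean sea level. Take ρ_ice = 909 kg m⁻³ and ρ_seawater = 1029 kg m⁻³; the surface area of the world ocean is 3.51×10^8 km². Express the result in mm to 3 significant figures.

Total mass lost = 426 Gt/yr × 30 yr = 1.278×10^4 Gt = 1.278×10^16 kg.
ρ_w = 1029 kg m⁻³, so water volume = 1.278×10^16 / 1029 = 1.242×10^13 m³.
Δh = 1.242×10^13 / 3.51×10^14 = 0.0354 m = 35.4 mm.

≈ 35.4 mm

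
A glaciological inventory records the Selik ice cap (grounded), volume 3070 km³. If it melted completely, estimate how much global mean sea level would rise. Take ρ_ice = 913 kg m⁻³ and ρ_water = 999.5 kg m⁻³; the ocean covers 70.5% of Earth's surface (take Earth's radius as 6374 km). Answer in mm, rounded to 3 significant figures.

≈ 7.79 mm

Selik: 3070 km³ × (913/999.5) = 2804 km³ of water.
Spread over 3.60×10^14 m² of ocean, Δh = 2.804×10^12 / 3.60×10^14 = 7.79×10^-3 m = 7.79 mm.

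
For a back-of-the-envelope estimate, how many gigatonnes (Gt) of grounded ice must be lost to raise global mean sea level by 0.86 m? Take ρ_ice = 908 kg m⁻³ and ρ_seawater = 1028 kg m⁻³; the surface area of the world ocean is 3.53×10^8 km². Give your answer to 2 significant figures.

≈ 3.1×10^5 Gt

Required water volume = Δh × A = 0.86 m × 3.53×10^14 m² = 3.036×10^14 m³.
ρ_w = 1028 kg m⁻³, so the mass of water = 3.036×10^14 m³ × 1028 kg m⁻³ = 3.121×10^17 kg = 3.1×10^5 Gt (and the same mass of ice, by conservation).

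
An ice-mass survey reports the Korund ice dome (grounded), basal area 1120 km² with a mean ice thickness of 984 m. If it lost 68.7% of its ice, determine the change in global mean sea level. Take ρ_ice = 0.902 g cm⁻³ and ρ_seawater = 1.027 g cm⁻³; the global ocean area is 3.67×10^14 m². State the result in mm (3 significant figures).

≈ 1.81 mm

Korund: ice volume = 1120 km² × 984 m = 1102 km³; 0.687 × 1102 × (902/1027) = 665.0 km³ of water.
Spread over 3.67×10^14 m² of ocean, Δh = 6.650×10^11 / 3.67×10^14 = 1.81×10^-3 m = 1.81 mm.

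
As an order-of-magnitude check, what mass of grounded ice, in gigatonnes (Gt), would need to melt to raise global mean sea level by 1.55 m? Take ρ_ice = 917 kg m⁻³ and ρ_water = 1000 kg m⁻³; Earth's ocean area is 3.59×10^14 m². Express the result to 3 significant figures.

≈ 5.56×10^5 Gt

Required water volume = Δh × A = 1.55 m × 3.59×10^14 m² = 5.564×10^14 m³.
ρ_w = 1000 kg m⁻³, so the mass of water = 5.564×10^14 m³ × 1000 kg m⁻³ = 5.564×10^17 kg = 5.56×10^5 Gt (and the same mass of ice, by conservation).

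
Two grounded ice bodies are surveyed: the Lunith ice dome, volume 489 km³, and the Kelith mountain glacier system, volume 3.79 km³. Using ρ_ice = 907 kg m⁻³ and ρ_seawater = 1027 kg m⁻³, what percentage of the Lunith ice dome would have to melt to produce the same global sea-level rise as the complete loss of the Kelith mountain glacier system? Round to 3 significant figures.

Equal sea-level rise means equal mass of meltwater, i.e. equal mass of ice lost.
Ice mass of Kelith: 3.438×10^12 kg; ice mass of Lunith: 4.435×10^14 kg.
Fraction required = 3.438×10^12 / 4.435×10^14 = 7.75×10^-3 → 0.775 %.

≈ 0.775 %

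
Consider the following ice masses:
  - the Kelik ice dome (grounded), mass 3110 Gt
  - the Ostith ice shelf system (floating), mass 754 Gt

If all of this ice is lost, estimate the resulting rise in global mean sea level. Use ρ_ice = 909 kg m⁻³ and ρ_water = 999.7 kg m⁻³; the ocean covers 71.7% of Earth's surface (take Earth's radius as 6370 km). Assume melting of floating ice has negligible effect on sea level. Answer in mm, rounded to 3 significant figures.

≈ 8.51 mm

Kelik: 3110 Gt = 3.110×10^15 kg; dividing by ρ_w = 999.7 kg m⁻³ gives 3.111×10^12 m³ of water.
The Ostith ice shelf system is floating and already displaces its own weight of water, so its melt adds essentially nothing to sea level.
Total added water ≈ 3.111×10^12 m³ over 3.66×10^14 m² → Δh = 8.51×10^-3 m = 8.51 mm.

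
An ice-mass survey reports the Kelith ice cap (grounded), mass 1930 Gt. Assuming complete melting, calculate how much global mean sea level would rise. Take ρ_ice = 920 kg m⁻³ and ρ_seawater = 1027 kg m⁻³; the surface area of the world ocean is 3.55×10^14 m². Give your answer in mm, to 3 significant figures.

Kelith: 1930 Gt = 1.930×10^15 kg; dividing by ρ_w = 1027 kg m⁻³ gives 1.879×10^12 m³ of water.
Spread over 3.55×10^14 m² of ocean, Δh = 1.879×10^12 / 3.55×10^14 = 5.29×10^-3 m = 5.29 mm.

≈ 5.29 mm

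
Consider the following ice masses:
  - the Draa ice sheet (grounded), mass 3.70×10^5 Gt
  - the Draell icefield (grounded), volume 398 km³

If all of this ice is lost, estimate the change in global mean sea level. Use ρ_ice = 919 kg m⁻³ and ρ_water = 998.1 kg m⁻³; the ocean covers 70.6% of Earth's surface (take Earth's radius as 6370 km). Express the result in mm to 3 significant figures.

≈ 1030 mm

Draa: 3.70×10^5 Gt = 3.700×10^17 kg; dividing by ρ_w = 998.1 kg m⁻³ gives 3.707×10^14 m³ of water.
Draell: 398 km³ × (919/998.1) = 366.5 km³ of water.
Total added water ≈ 3.711×10^14 m³ over 3.60×10^14 m² → Δh = 1.03 m = 1030 mm.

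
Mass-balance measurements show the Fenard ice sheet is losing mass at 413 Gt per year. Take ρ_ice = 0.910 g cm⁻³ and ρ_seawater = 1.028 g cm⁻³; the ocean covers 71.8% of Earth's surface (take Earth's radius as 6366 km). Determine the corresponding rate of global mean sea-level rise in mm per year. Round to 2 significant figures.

≈ 1.1 mm/yr

ρ_w = 1.028 g cm⁻³ = 1028 kg m⁻³. Annual water volume added = 413 Gt / ρ_w = 4.130×10^14 kg / 1028 kg m⁻³ = 4.018×10^11 m³.
Δh per year = 4.018×10^11 / 3.66×10^14 = 1.10×10^-3 m = 1.1 mm.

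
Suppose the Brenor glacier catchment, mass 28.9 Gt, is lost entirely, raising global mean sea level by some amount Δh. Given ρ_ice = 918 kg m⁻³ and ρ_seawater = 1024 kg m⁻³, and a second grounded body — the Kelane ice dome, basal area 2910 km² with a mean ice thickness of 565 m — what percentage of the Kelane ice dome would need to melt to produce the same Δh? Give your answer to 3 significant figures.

Equal sea-level rise means equal mass of meltwater, i.e. equal mass of ice lost.
Ice mass of Brenor: 2.890×10^13 kg; ice mass of Kelane: 1.509×10^15 kg.
Fraction required = 2.890×10^13 / 1.509×10^15 = 0.0191 → 1.91 %.

≈ 1.91 %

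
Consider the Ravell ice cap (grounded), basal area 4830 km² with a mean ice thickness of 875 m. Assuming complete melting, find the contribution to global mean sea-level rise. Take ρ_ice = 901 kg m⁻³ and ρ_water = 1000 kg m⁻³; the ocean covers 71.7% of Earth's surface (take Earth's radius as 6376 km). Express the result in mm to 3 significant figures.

Ravell: ice volume = 4830 km² × 875 m = 4226 km³; 4226 × (901/1000) = 3808 km³ of water.
Spread over 3.66×10^14 m² of ocean, Δh = 3.808×10^12 / 3.66×10^14 = 0.0104 m = 10.4 mm.

≈ 10.4 mm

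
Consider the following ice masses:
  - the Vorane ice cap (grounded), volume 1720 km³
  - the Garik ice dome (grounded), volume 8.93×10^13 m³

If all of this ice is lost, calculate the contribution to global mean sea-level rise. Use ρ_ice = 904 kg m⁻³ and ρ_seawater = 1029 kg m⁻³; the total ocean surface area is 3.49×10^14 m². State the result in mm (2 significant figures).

Vorane: 1720 km³ × (904/1029) = 1511 km³ of water.
Garik: 8.93×10^13 m³ × (904/1029) = 7.845×10^13 m³ of water.
Total added water ≈ 7.996×10^13 m³ over 3.49×10^14 m² → Δh = 0.229 m = 230 mm.

≈ 230 mm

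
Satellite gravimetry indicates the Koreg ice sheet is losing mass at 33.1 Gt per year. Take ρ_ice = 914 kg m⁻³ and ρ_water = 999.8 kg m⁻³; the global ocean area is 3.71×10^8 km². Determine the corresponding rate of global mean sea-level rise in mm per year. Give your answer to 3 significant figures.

ρ_w = 999.8 kg m⁻³. Annual water volume added = 33.1 Gt / ρ_w = 3.310×10^13 kg / 999.8 kg m⁻³ = 3.311×10^10 m³.
Δh per year = 3.311×10^10 / 3.71×10^14 = 8.92×10^-5 m = 0.0892 mm.

≈ 0.0892 mm/yr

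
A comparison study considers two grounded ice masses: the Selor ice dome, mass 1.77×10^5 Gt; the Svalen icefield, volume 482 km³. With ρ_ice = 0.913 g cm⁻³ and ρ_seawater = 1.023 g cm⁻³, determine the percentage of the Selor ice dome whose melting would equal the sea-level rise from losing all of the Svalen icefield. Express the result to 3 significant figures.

Equal sea-level rise means equal mass of meltwater, i.e. equal mass of ice lost.
Ice mass of Svalen: 4.401×10^14 kg; ice mass of Selor: 1.770×10^17 kg.
Fraction required = 4.401×10^14 / 1.770×10^17 = 2.49×10^-3 → 0.249 %.

≈ 0.249 %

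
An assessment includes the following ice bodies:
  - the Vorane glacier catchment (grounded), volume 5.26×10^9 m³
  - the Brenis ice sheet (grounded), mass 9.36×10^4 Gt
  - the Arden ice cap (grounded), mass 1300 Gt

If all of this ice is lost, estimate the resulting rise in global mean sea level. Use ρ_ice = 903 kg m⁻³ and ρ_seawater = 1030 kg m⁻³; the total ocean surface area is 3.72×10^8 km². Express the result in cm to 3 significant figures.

Vorane: 5.26×10^9 m³ × (903/1030) = 4.611×10^9 m³ of water.
Brenis: 9.36×10^4 Gt = 9.360×10^16 kg; dividing by ρ_w = 1030 kg m⁻³ gives 9.087×10^13 m³ of water.
Arden: 1300 Gt = 1.300×10^15 kg; dividing by ρ_w = 1030 kg m⁻³ gives 1.262×10^12 m³ of water.
Total added water ≈ 9.214×10^13 m³ over 3.72×10^14 m² → Δh = 0.248 m = 24.8 cm.

≈ 24.8 cm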